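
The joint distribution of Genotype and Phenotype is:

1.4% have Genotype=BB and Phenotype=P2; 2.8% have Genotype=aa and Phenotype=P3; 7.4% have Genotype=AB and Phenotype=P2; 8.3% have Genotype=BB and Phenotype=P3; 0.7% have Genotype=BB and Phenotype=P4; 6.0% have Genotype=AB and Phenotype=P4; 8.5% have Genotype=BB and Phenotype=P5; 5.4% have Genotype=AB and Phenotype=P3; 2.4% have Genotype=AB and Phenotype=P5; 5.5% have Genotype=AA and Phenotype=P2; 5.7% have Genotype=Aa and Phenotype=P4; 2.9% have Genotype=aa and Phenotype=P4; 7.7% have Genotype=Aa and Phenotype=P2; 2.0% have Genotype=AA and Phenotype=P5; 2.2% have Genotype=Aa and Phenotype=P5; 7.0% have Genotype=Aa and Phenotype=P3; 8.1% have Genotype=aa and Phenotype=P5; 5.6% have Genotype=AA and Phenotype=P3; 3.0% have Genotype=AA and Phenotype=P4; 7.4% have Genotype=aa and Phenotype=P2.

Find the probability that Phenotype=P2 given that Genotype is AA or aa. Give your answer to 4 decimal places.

P(Genotype=AA) = 0.055 + 0.056 + 0.030 + 0.020 = 0.161.
P(Genotype=aa) = 0.074 + 0.028 + 0.029 + 0.081 = 0.212.
P(Genotype ∈ {AA, aa}) = 0.161 + 0.212 = 0.373; P(Phenotype=P2, Genotype ∈ {AA, aa}) = 0.055 + 0.074 = 0.129.
P(Phenotype=P2 | Genotype ∈ {AA, aa}) = 0.129/0.373 = 0.3458.

0.3458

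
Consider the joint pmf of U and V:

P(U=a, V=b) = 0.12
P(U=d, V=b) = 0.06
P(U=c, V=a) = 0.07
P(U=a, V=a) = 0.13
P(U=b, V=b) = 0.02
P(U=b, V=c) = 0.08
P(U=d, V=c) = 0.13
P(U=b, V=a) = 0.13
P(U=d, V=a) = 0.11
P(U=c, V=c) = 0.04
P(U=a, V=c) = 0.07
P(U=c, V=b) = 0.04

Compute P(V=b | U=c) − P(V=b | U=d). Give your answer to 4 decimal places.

P(U=c) = 0.07 + 0.04 + 0.04 = 0.15; P(V=b | U=c) = 0.04/0.15 = 0.26667.
P(U=d) = 0.11 + 0.06 + 0.13 = 0.30; P(V=b | U=d) = 0.06/0.30 = 0.20000.
Difference = 0.0667.

0.0667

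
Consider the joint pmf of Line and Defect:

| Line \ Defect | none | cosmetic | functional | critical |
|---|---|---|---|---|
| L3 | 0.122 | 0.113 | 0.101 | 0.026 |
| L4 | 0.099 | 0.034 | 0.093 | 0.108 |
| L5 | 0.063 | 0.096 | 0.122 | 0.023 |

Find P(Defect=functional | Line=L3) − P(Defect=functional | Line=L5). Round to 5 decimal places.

-0.12231

P(Line=L3) = 0.122 + 0.113 + 0.101 + 0.026 = 0.362; P(Defect=functional | Line=L3) = 0.101/0.362 = 0.279006.
P(Line=L5) = 0.063 + 0.096 + 0.122 + 0.023 = 0.304; P(Defect=functional | Line=L5) = 0.122/0.304 = 0.401316.
Difference = -0.12231.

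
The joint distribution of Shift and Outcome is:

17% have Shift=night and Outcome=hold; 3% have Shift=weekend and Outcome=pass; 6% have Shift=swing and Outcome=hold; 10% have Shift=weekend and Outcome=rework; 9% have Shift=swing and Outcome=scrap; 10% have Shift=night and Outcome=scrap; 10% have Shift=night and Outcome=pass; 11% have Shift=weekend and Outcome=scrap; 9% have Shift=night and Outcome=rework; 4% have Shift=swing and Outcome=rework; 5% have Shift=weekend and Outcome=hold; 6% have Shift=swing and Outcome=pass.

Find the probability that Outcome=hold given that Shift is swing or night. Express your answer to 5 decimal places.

P(Shift=swing) = 0.06 + 0.04 + 0.09 + 0.06 = 0.25.
P(Shift=night) = 0.10 + 0.09 + 0.10 + 0.17 = 0.46.
P(Shift ∈ {swing, night}) = 0.25 + 0.46 = 0.71; P(Outcome=hold, Shift ∈ {swing, night}) = 0.06 + 0.17 = 0.23.
P(Outcome=hold | Shift ∈ {swing, night}) = 0.23/0.71 = 0.32394.

0.32394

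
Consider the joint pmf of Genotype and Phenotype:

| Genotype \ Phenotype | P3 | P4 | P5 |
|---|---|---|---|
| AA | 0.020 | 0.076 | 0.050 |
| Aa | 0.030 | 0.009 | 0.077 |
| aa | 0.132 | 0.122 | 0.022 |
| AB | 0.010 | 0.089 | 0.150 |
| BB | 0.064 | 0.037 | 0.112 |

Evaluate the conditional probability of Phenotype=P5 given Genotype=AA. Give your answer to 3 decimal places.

0.342

P(Genotype=AA) = 0.020 + 0.076 + 0.050 = 0.146.
P(Phenotype=P5 | Genotype=AA) = 0.050/0.146 = 0.342.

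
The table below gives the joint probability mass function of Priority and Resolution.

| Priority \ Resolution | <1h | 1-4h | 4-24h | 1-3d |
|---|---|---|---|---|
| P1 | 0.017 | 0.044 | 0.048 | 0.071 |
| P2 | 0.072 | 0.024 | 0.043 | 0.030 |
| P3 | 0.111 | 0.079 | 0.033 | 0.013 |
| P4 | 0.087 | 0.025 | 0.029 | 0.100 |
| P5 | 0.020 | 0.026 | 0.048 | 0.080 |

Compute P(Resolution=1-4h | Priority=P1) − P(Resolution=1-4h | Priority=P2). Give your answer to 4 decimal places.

P(Priority=P1) = 0.017 + 0.044 + 0.048 + 0.071 = 0.180; P(Resolution=1-4h | Priority=P1) = 0.044/0.180 = 0.24444.
P(Priority=P2) = 0.072 + 0.024 + 0.043 + 0.030 = 0.169; P(Resolution=1-4h | Priority=P2) = 0.024/0.169 = 0.14201.
Difference = 0.1024.

0.1024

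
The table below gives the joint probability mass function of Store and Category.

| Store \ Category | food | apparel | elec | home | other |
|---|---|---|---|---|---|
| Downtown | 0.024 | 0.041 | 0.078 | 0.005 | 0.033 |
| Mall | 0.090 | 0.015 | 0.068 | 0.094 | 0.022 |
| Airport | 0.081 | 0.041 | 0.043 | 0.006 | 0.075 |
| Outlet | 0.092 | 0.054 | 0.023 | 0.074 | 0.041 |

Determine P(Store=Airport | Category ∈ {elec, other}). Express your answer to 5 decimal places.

0.30809

P(Category=elec) = 0.078 + 0.068 + 0.043 + 0.023 = 0.212.
P(Category=other) = 0.033 + 0.022 + 0.075 + 0.041 = 0.171.
P(Category ∈ {elec, other}) = 0.212 + 0.171 = 0.383; P(Store=Airport, Category ∈ {elec, other}) = 0.043 + 0.075 = 0.118.
P(Store=Airport | Category ∈ {elec, other}) = 0.118/0.383 = 0.30809.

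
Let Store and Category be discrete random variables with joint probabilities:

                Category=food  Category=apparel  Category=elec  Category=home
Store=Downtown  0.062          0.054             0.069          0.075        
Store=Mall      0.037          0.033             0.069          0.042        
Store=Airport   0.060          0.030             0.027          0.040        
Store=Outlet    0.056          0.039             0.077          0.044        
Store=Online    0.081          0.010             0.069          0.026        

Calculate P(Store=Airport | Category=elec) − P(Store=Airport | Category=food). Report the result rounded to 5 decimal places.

P(Category=elec) = 0.069 + 0.069 + 0.027 + 0.077 + 0.069 = 0.311; P(Store=Airport | Category=elec) = 0.027/0.311 = 0.086817.
P(Category=food) = 0.062 + 0.037 + 0.060 + 0.056 + 0.081 = 0.296; P(Store=Airport | Category=food) = 0.060/0.296 = 0.202703.
Difference = -0.11589.

-0.11589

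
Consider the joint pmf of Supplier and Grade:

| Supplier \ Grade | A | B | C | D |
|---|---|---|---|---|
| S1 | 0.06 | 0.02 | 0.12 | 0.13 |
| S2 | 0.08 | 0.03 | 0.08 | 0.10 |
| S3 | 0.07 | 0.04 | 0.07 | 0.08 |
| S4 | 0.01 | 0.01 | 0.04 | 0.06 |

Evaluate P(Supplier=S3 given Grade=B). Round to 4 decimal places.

P(Grade=B) = 0.02 + 0.03 + 0.04 + 0.01 = 0.10.
P(Supplier=S3 | Grade=B) = 0.04/0.10 = 0.4000.

0.4000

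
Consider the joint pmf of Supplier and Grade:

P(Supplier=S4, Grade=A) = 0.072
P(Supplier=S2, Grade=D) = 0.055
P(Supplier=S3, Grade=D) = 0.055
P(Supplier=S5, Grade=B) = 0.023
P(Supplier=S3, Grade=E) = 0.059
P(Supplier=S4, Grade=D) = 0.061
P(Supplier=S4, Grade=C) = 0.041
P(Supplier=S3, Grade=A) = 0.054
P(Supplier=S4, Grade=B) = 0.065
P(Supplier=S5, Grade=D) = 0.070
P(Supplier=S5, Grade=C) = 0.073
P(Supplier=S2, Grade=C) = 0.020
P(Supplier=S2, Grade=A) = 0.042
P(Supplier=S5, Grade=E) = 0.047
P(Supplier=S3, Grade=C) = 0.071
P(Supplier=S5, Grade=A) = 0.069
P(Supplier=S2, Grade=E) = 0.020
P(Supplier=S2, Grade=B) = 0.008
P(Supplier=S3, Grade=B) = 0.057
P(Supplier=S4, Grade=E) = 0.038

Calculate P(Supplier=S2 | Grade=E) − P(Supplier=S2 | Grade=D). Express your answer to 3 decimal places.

P(Grade=E) = 0.020 + 0.059 + 0.038 + 0.047 = 0.164; P(Supplier=S2 | Grade=E) = 0.020/0.164 = 0.1220.
P(Grade=D) = 0.055 + 0.055 + 0.061 + 0.070 = 0.241; P(Supplier=S2 | Grade=D) = 0.055/0.241 = 0.2282.
Difference = -0.106.

-0.106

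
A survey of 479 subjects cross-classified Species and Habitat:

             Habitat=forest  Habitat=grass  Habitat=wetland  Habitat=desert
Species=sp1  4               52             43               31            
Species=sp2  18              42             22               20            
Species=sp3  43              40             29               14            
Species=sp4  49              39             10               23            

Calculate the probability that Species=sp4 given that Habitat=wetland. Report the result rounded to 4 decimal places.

Total with Habitat=wetland: 43 + 22 + 29 + 10 = 104.
P(Species=sp4 | Habitat=wetland) = 10/104 = 0.0962.

0.0962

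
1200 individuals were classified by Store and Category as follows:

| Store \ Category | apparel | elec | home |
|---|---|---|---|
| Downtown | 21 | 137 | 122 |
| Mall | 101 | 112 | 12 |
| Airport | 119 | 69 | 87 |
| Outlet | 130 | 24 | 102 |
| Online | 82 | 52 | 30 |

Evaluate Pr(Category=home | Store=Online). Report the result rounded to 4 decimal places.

Total with Store=Online: 82 + 52 + 30 = 164.
P(Category=home | Store=Online) = 30/164 = 0.1829.

0.1829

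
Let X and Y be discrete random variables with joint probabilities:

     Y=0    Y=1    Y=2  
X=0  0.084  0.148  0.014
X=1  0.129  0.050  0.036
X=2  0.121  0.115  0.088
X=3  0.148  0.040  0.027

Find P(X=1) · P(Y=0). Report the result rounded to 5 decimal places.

0.10363

P(X=1) = 0.129 + 0.050 + 0.036 = 0.215.
P(Y=0) = 0.084 + 0.129 + 0.121 + 0.148 = 0.482.
Product: 0.215 × 0.482 = 0.10363.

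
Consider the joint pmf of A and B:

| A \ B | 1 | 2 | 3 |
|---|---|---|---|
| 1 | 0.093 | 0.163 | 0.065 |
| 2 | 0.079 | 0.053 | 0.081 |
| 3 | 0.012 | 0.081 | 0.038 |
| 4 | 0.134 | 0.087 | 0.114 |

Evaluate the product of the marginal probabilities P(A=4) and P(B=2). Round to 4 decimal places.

P(A=4) = 0.134 + 0.087 + 0.114 = 0.335.
P(B=2) = 0.163 + 0.053 + 0.081 + 0.087 = 0.384.
Product: 0.335 × 0.384 = 0.1286.

0.1286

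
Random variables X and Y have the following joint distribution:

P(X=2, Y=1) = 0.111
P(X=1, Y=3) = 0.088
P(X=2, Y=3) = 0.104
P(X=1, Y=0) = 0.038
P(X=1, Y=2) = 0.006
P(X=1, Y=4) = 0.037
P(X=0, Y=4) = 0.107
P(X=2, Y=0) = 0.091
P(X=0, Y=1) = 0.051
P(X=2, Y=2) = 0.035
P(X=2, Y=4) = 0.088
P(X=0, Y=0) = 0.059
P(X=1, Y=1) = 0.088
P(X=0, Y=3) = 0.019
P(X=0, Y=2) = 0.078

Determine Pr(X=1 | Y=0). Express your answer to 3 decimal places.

0.202

P(Y=0) = 0.059 + 0.038 + 0.091 = 0.188.
P(X=1 | Y=0) = 0.038/0.188 = 0.202.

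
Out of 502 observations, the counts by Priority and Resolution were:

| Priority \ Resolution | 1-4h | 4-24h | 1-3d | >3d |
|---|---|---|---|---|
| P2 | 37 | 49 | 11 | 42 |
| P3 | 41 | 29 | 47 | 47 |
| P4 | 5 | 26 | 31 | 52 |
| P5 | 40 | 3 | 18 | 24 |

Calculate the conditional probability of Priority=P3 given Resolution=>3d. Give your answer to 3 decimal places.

0.285

Total with Resolution=>3d: 42 + 47 + 52 + 24 = 165.
P(Priority=P3 | Resolution=>3d) = 47/165 = 0.285.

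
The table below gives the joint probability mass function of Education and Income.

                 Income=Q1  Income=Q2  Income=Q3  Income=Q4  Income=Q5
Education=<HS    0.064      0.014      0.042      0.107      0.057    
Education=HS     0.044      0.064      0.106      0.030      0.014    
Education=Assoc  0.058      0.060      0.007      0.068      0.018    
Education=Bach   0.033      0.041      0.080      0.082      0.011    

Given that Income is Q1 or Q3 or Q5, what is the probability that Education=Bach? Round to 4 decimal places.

P(Income=Q1) = 0.064 + 0.044 + 0.058 + 0.033 = 0.199.
P(Income=Q3) = 0.042 + 0.106 + 0.007 + 0.080 = 0.235.
P(Income=Q5) = 0.057 + 0.014 + 0.018 + 0.011 = 0.100.
P(Income ∈ {Q1, Q3, Q5}) = 0.199 + 0.235 + 0.100 = 0.534; P(Education=Bach, Income ∈ {Q1, Q3, Q5}) = 0.033 + 0.080 + 0.011 = 0.124.
P(Education=Bach | Income ∈ {Q1, Q3, Q5}) = 0.124/0.534 = 0.2322.

0.2322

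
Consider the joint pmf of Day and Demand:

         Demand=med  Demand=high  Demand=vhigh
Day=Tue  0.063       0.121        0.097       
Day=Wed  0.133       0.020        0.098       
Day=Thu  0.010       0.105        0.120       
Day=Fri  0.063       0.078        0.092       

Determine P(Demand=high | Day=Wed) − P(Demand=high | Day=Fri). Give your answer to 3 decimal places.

P(Day=Wed) = 0.133 + 0.020 + 0.098 = 0.251; P(Demand=high | Day=Wed) = 0.020/0.251 = 0.0797.
P(Day=Fri) = 0.063 + 0.078 + 0.092 = 0.233; P(Demand=high | Day=Fri) = 0.078/0.233 = 0.3348.
Difference = -0.255.

-0.255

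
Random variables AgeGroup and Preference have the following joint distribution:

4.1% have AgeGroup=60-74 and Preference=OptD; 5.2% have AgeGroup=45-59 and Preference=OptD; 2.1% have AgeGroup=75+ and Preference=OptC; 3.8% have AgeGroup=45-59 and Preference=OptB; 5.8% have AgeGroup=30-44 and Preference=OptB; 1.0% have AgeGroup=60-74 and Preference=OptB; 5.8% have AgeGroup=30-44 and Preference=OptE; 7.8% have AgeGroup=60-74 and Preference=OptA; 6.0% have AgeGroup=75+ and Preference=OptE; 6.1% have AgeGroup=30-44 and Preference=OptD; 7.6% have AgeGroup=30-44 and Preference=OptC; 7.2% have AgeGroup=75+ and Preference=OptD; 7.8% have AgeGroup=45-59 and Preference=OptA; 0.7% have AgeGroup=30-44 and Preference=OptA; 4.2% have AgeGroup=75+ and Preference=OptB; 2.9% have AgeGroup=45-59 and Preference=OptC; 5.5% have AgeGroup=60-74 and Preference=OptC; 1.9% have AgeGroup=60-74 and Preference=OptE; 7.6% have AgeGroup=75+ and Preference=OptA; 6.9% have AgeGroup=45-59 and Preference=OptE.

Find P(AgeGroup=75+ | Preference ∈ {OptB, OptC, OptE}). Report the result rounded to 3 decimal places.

0.230

P(Preference=OptB) = 0.058 + 0.038 + 0.010 + 0.042 = 0.148.
P(Preference=OptC) = 0.076 + 0.029 + 0.055 + 0.021 = 0.181.
P(Preference=OptE) = 0.058 + 0.069 + 0.019 + 0.060 = 0.206.
P(Preference ∈ {OptB, OptC, OptE}) = 0.148 + 0.181 + 0.206 = 0.535; P(AgeGroup=75+, Preference ∈ {OptB, OptC, OptE}) = 0.042 + 0.021 + 0.060 = 0.123.
P(AgeGroup=75+ | Preference ∈ {OptB, OptC, OptE}) = 0.123/0.535 = 0.230.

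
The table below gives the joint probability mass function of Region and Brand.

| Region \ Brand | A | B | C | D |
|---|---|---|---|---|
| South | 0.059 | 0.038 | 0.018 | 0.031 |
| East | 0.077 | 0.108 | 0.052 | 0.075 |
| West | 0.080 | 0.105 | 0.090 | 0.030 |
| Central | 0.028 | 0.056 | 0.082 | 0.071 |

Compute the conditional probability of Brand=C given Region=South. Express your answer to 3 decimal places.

P(Region=South) = 0.059 + 0.038 + 0.018 + 0.031 = 0.146.
P(Brand=C | Region=South) = 0.018/0.146 = 0.123.

0.123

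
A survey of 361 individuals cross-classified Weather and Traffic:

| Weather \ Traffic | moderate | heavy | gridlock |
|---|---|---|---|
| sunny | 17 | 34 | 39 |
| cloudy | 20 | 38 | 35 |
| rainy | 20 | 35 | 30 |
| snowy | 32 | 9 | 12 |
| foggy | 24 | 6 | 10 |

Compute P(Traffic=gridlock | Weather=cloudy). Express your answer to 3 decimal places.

Total with Weather=cloudy: 20 + 38 + 35 = 93.
P(Traffic=gridlock | Weather=cloudy) = 35/93 = 0.376.

0.376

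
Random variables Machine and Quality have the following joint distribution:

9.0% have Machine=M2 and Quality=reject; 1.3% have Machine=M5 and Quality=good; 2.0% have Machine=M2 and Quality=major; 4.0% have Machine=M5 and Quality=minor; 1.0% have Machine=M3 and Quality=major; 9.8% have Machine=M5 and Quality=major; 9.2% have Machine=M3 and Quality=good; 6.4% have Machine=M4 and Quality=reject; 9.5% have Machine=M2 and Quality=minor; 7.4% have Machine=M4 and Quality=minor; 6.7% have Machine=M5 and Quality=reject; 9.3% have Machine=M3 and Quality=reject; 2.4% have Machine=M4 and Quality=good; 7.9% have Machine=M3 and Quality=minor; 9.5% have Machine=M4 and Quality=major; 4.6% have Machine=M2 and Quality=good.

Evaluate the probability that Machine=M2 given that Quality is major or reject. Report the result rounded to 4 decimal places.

0.2048

P(Quality=major) = 0.020 + 0.010 + 0.095 + 0.098 = 0.223.
P(Quality=reject) = 0.090 + 0.093 + 0.064 + 0.067 = 0.314.
P(Quality ∈ {major, reject}) = 0.223 + 0.314 = 0.537; P(Machine=M2, Quality ∈ {major, reject}) = 0.020 + 0.090 = 0.110.
P(Machine=M2 | Quality ∈ {major, reject}) = 0.110/0.537 = 0.2048.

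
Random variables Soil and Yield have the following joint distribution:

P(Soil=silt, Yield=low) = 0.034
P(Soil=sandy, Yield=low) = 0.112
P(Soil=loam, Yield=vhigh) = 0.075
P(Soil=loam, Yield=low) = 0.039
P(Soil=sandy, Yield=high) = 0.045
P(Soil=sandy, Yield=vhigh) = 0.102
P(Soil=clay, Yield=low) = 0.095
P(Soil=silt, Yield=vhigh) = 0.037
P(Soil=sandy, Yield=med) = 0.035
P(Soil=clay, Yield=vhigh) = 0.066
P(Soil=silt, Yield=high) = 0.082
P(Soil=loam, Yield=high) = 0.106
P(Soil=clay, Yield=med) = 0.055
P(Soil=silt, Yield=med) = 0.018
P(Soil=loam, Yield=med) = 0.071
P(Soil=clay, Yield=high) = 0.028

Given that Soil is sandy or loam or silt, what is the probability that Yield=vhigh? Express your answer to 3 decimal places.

P(Soil=sandy) = 0.112 + 0.035 + 0.045 + 0.102 = 0.294.
P(Soil=loam) = 0.039 + 0.071 + 0.106 + 0.075 = 0.291.
P(Soil=silt) = 0.034 + 0.018 + 0.082 + 0.037 = 0.171.
P(Soil ∈ {sandy, loam, silt}) = 0.294 + 0.291 + 0.171 = 0.756; P(Yield=vhigh, Soil ∈ {sandy, loam, silt}) = 0.102 + 0.075 + 0.037 = 0.214.
P(Yield=vhigh | Soil ∈ {sandy, loam, silt}) = 0.214/0.756 = 0.283.

0.283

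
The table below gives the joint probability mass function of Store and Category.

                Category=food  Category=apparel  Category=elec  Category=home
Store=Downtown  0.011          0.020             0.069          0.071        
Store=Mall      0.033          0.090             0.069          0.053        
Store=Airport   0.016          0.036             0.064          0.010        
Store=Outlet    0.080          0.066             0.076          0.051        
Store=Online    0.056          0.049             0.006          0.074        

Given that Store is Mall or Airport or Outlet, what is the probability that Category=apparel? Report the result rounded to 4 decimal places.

0.2981

P(Store=Mall) = 0.033 + 0.090 + 0.069 + 0.053 = 0.245.
P(Store=Airport) = 0.016 + 0.036 + 0.064 + 0.010 = 0.126.
P(Store=Outlet) = 0.080 + 0.066 + 0.076 + 0.051 = 0.273.
P(Store ∈ {Mall, Airport, Outlet}) = 0.245 + 0.126 + 0.273 = 0.644; P(Category=apparel, Store ∈ {Mall, Airport, Outlet}) = 0.090 + 0.036 + 0.066 = 0.192.
P(Category=apparel | Store ∈ {Mall, Airport, Outlet}) = 0.192/0.644 = 0.2981.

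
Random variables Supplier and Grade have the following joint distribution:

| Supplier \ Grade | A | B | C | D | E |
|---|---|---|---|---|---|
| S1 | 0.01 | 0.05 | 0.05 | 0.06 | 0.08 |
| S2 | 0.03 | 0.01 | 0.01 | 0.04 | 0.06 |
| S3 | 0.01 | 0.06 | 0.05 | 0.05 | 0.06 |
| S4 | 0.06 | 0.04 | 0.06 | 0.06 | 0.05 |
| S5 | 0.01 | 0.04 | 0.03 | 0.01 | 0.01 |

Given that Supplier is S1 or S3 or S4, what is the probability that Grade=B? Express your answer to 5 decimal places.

P(Supplier=S1) = 0.01 + 0.05 + 0.05 + 0.06 + 0.08 = 0.25.
P(Supplier=S3) = 0.01 + 0.06 + 0.05 + 0.05 + 0.06 = 0.23.
P(Supplier=S4) = 0.06 + 0.04 + 0.06 + 0.06 + 0.05 = 0.27.
P(Supplier ∈ {S1, S3, S4}) = 0.25 + 0.23 + 0.27 = 0.75; P(Grade=B, Supplier ∈ {S1, S3, S4}) = 0.05 + 0.06 + 0.04 = 0.15.
P(Grade=B | Supplier ∈ {S1, S3, S4}) = 0.15/0.75 = 0.20000.

0.20000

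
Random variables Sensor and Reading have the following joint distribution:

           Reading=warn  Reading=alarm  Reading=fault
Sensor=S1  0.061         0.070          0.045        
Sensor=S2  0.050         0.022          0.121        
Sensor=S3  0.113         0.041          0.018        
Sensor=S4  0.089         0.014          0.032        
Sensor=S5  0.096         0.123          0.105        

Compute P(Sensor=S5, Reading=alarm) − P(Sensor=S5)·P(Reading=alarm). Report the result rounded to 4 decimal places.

P(Sensor=S5) = 0.096 + 0.123 + 0.105 = 0.324.
P(Reading=alarm) = 0.070 + 0.022 + 0.041 + 0.014 + 0.123 = 0.270.
P(Sensor=S5, Reading=alarm) − P(Sensor=S5)P(Reading=alarm) = 0.123 − 0.324×0.270 = 0.0355.

0.0355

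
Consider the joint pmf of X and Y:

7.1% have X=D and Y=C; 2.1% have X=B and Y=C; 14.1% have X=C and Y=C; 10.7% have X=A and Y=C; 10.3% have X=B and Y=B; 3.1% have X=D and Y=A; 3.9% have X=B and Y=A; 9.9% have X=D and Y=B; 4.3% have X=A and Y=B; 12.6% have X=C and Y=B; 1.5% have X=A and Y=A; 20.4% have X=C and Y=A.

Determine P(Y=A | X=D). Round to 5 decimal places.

0.15423

P(X=D) = 0.031 + 0.099 + 0.071 = 0.201.
P(Y=A | X=D) = 0.031/0.201 = 0.15423.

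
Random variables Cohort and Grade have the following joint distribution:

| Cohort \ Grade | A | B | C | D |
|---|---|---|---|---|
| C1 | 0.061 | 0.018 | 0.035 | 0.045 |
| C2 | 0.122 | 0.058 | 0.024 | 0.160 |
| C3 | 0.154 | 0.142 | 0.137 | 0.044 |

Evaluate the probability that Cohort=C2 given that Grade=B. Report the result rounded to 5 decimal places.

P(Grade=B) = 0.018 + 0.058 + 0.142 = 0.218.
P(Cohort=C2 | Grade=B) = 0.058/0.218 = 0.26606.

0.26606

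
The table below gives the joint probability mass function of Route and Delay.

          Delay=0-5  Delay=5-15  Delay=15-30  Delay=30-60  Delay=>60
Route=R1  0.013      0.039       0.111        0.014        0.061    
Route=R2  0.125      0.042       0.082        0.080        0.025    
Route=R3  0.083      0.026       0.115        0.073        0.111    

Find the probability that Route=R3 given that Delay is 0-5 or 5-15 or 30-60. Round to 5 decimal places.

P(Delay=0-5) = 0.013 + 0.125 + 0.083 = 0.221.
P(Delay=5-15) = 0.039 + 0.042 + 0.026 = 0.107.
P(Delay=30-60) = 0.014 + 0.080 + 0.073 = 0.167.
P(Delay ∈ {0-5, 5-15, 30-60}) = 0.221 + 0.107 + 0.167 = 0.495; P(Route=R3, Delay ∈ {0-5, 5-15, 30-60}) = 0.083 + 0.026 + 0.073 = 0.182.
P(Route=R3 | Delay ∈ {0-5, 5-15, 30-60}) = 0.182/0.495 = 0.36768.

0.36768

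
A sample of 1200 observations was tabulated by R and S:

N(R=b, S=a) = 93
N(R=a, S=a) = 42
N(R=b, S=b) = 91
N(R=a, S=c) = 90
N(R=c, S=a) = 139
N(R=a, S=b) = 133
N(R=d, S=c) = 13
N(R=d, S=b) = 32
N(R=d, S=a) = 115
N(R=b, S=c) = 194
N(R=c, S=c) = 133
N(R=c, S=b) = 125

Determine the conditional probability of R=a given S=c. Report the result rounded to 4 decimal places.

0.2093

Total with S=c: 90 + 194 + 133 + 13 = 430.
P(R=a | S=c) = 90/430 = 0.2093.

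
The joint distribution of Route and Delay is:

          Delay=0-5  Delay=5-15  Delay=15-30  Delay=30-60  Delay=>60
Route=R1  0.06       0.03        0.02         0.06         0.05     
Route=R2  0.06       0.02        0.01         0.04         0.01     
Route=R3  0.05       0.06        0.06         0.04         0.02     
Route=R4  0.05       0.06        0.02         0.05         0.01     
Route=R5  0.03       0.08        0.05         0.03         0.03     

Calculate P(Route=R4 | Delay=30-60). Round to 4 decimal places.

P(Delay=30-60) = 0.06 + 0.04 + 0.04 + 0.05 + 0.03 = 0.22.
P(Route=R4 | Delay=30-60) = 0.05/0.22 = 0.2273.

0.2273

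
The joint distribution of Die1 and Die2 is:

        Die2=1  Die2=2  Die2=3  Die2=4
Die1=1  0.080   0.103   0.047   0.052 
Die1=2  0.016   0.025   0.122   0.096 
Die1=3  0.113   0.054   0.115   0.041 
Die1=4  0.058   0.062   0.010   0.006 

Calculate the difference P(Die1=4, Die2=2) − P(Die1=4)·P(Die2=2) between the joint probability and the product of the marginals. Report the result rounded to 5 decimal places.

0.02882

P(Die1=4) = 0.058 + 0.062 + 0.010 + 0.006 = 0.136.
P(Die2=2) = 0.103 + 0.025 + 0.054 + 0.062 = 0.244.
P(Die1=4, Die2=2) − P(Die1=4)P(Die2=2) = 0.062 − 0.136×0.244 = 0.02882.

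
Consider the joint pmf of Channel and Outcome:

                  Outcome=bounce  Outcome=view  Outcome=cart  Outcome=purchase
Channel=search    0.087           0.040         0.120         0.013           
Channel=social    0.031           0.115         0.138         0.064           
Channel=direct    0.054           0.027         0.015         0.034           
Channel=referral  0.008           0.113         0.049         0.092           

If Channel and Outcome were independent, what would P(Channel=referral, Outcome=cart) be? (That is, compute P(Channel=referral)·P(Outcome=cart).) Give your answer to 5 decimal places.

0.08436

P(Channel=referral) = 0.008 + 0.113 + 0.049 + 0.092 = 0.262.
P(Outcome=cart) = 0.120 + 0.138 + 0.015 + 0.049 = 0.322.
Product: 0.262 × 0.322 = 0.08436.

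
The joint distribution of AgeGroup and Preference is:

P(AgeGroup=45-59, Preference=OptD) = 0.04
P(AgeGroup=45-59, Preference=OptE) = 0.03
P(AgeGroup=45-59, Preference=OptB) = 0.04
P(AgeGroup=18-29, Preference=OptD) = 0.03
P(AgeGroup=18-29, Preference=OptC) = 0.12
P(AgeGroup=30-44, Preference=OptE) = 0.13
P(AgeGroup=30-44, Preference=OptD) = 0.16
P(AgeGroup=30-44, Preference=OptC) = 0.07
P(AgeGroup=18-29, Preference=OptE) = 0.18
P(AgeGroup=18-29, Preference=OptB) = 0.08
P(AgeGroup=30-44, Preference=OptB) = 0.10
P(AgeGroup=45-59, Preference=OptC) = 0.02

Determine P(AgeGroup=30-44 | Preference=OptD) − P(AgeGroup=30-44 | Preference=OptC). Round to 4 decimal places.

0.3623

P(Preference=OptD) = 0.03 + 0.16 + 0.04 = 0.23; P(AgeGroup=30-44 | Preference=OptD) = 0.16/0.23 = 0.69565.
P(Preference=OptC) = 0.12 + 0.07 + 0.02 = 0.21; P(AgeGroup=30-44 | Preference=OptC) = 0.07/0.21 = 0.33333.
Difference = 0.3623.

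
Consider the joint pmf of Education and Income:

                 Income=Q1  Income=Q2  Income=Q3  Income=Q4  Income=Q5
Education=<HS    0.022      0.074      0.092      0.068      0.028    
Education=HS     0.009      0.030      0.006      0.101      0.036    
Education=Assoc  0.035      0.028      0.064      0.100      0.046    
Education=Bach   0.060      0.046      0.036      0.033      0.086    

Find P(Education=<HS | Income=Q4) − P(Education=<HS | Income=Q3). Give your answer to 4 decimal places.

P(Income=Q4) = 0.068 + 0.101 + 0.100 + 0.033 = 0.302; P(Education=<HS | Income=Q4) = 0.068/0.302 = 0.22517.
P(Income=Q3) = 0.092 + 0.006 + 0.064 + 0.036 = 0.198; P(Education=<HS | Income=Q3) = 0.092/0.198 = 0.46465.
Difference = -0.2395.

-0.2395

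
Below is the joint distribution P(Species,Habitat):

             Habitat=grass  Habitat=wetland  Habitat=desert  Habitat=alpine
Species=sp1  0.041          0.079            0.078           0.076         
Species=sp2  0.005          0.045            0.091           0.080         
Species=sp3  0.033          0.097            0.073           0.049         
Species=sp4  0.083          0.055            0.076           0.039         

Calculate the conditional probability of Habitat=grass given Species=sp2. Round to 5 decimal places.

0.02262

P(Species=sp2) = 0.005 + 0.045 + 0.091 + 0.080 = 0.221.
P(Habitat=grass | Species=sp2) = 0.005/0.221 = 0.02262.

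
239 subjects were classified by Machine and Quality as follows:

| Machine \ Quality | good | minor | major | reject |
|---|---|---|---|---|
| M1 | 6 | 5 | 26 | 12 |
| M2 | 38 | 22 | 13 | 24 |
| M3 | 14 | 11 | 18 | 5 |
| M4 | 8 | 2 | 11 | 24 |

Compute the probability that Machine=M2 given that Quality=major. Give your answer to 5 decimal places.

0.19118

Total with Quality=major: 26 + 13 + 18 + 11 = 68.
P(Machine=M2 | Quality=major) = 13/68 = 0.19118.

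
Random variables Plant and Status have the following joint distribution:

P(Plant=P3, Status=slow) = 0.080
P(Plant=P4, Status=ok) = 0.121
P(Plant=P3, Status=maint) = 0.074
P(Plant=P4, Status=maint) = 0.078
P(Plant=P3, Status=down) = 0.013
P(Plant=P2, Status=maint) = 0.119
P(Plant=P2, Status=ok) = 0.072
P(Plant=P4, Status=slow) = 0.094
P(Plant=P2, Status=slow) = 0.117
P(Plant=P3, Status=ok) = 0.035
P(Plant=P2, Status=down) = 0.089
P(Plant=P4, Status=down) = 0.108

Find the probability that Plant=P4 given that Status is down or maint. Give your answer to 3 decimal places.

P(Status=down) = 0.089 + 0.013 + 0.108 = 0.210.
P(Status=maint) = 0.119 + 0.074 + 0.078 = 0.271.
P(Status ∈ {down, maint}) = 0.210 + 0.271 = 0.481; P(Plant=P4, Status ∈ {down, maint}) = 0.108 + 0.078 = 0.186.
P(Plant=P4 | Status ∈ {down, maint}) = 0.186/0.481 = 0.387.

0.387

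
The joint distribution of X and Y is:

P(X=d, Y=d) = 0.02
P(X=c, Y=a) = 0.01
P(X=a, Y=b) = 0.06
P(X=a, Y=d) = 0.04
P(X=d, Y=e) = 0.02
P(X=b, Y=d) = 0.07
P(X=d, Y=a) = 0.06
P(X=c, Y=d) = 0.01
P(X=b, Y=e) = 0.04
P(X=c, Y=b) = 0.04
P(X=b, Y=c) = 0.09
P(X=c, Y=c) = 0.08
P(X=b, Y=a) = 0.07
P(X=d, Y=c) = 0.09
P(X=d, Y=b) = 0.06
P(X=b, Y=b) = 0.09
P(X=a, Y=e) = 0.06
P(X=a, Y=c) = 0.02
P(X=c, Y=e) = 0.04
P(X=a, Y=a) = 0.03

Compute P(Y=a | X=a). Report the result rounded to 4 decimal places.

0.1429

P(X=a) = 0.03 + 0.06 + 0.02 + 0.04 + 0.06 = 0.21.
P(Y=a | X=a) = 0.03/0.21 = 0.1429.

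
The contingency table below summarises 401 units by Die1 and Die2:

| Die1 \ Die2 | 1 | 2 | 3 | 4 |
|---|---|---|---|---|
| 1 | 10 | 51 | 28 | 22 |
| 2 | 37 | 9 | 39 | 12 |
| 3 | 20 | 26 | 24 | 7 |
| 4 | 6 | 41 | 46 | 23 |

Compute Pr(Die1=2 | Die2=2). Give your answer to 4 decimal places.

Total with Die2=2: 51 + 9 + 26 + 41 = 127.
P(Die1=2 | Die2=2) = 9/127 = 0.0709.

0.0709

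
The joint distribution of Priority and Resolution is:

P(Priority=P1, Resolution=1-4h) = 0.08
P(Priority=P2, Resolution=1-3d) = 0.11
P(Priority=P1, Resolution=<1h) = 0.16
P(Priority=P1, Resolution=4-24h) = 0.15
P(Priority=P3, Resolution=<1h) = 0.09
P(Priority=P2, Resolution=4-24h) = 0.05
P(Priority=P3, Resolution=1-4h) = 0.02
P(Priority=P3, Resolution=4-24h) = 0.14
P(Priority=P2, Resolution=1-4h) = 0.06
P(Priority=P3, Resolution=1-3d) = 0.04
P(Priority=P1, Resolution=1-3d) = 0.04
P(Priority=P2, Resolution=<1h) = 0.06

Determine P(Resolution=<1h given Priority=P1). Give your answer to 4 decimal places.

0.3721

P(Priority=P1) = 0.16 + 0.08 + 0.15 + 0.04 = 0.43.
P(Resolution=<1h | Priority=P1) = 0.16/0.43 = 0.3721.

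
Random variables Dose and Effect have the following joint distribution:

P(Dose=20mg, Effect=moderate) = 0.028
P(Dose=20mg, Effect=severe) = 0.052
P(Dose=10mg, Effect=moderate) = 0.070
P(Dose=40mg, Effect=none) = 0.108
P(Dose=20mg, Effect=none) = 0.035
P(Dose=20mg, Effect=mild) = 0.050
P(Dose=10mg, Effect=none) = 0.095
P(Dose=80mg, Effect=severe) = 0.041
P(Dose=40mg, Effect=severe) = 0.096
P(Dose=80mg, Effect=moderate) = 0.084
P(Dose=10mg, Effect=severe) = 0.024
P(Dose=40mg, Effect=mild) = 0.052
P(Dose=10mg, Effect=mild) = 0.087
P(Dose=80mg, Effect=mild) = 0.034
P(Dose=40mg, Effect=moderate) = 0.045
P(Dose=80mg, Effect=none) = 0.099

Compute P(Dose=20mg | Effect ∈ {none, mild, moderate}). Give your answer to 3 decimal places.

0.144

P(Effect=none) = 0.095 + 0.035 + 0.108 + 0.099 = 0.337.
P(Effect=mild) = 0.087 + 0.050 + 0.052 + 0.034 = 0.223.
P(Effect=moderate) = 0.070 + 0.028 + 0.045 + 0.084 = 0.227.
P(Effect ∈ {none, mild, moderate}) = 0.337 + 0.223 + 0.227 = 0.787; P(Dose=20mg, Effect ∈ {none, mild, moderate}) = 0.035 + 0.050 + 0.028 = 0.113.
P(Dose=20mg | Effect ∈ {none, mild, moderate}) = 0.113/0.787 = 0.144.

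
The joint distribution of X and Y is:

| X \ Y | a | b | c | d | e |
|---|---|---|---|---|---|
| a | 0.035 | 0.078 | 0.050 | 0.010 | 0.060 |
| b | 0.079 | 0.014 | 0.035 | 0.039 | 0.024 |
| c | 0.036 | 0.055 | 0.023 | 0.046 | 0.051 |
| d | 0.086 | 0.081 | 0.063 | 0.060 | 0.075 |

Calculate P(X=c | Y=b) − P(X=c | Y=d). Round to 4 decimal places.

P(Y=b) = 0.078 + 0.014 + 0.055 + 0.081 = 0.228; P(X=c | Y=b) = 0.055/0.228 = 0.24123.
P(Y=d) = 0.010 + 0.039 + 0.046 + 0.060 = 0.155; P(X=c | Y=d) = 0.046/0.155 = 0.29677.
Difference = -0.0555.

-0.0555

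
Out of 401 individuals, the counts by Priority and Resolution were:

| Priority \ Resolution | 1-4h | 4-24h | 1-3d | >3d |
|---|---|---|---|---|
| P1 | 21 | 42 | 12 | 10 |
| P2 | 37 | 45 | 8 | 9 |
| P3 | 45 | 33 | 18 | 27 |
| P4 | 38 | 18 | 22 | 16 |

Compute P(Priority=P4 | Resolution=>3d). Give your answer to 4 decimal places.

Total with Resolution=>3d: 10 + 9 + 27 + 16 = 62.
P(Priority=P4 | Resolution=>3d) = 16/62 = 0.2581.

0.2581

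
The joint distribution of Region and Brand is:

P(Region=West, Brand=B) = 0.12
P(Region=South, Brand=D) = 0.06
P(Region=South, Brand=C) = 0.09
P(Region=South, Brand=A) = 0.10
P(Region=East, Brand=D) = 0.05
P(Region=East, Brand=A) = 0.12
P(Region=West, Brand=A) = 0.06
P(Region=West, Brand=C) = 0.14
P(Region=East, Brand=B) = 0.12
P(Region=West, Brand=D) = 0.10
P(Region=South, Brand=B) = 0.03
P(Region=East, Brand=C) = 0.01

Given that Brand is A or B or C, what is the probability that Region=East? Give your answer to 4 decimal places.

P(Brand=A) = 0.10 + 0.12 + 0.06 = 0.28.
P(Brand=B) = 0.03 + 0.12 + 0.12 = 0.27.
P(Brand=C) = 0.09 + 0.01 + 0.14 = 0.24.
P(Brand ∈ {A, B, C}) = 0.28 + 0.27 + 0.24 = 0.79; P(Region=East, Brand ∈ {A, B, C}) = 0.12 + 0.12 + 0.01 = 0.25.
P(Region=East | Brand ∈ {A, B, C}) = 0.25/0.79 = 0.3165.

0.3165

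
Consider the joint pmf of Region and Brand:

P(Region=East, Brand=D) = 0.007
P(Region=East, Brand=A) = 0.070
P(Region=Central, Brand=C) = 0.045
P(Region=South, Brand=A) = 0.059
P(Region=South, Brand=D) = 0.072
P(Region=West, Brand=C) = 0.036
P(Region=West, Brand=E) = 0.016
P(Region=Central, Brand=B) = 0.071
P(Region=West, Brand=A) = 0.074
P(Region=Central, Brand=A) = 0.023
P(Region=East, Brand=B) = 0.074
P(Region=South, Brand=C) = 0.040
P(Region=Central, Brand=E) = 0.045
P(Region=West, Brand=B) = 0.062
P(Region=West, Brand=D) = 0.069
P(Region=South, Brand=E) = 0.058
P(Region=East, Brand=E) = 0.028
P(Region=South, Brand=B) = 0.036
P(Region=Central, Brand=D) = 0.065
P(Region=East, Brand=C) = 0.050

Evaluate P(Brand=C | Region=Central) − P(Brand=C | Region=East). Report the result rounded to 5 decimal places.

-0.03762

P(Region=Central) = 0.023 + 0.071 + 0.045 + 0.065 + 0.045 = 0.249; P(Brand=C | Region=Central) = 0.045/0.249 = 0.180723.
P(Region=East) = 0.070 + 0.074 + 0.050 + 0.007 + 0.028 = 0.229; P(Brand=C | Region=East) = 0.050/0.229 = 0.218341.
Difference = -0.03762.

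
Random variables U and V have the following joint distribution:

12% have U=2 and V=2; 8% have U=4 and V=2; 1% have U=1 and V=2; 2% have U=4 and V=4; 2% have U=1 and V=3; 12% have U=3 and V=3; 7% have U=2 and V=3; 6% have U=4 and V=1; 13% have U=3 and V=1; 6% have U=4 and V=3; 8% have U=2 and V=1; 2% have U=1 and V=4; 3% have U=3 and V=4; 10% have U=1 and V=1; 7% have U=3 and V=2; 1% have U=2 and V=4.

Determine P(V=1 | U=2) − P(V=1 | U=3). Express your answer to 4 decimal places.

P(U=2) = 0.08 + 0.12 + 0.07 + 0.01 = 0.28; P(V=1 | U=2) = 0.08/0.28 = 0.28571.
P(U=3) = 0.13 + 0.07 + 0.12 + 0.03 = 0.35; P(V=1 | U=3) = 0.13/0.35 = 0.37143.
Difference = -0.0857.

-0.0857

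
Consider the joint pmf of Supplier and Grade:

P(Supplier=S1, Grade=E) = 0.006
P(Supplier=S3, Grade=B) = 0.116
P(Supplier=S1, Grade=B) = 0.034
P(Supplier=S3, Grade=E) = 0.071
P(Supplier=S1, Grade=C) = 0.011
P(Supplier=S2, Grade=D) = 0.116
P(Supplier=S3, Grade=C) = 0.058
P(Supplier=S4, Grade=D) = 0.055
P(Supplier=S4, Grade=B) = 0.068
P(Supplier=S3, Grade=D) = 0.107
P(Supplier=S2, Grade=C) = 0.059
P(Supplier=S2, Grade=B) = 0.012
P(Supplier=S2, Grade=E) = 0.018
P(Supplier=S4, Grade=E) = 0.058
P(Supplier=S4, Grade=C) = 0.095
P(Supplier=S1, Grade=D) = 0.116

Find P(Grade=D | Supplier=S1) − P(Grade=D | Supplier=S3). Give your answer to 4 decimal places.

P(Supplier=S1) = 0.034 + 0.011 + 0.116 + 0.006 = 0.167; P(Grade=D | Supplier=S1) = 0.116/0.167 = 0.69461.
P(Supplier=S3) = 0.116 + 0.058 + 0.107 + 0.071 = 0.352; P(Grade=D | Supplier=S3) = 0.107/0.352 = 0.30398.
Difference = 0.3906.

0.3906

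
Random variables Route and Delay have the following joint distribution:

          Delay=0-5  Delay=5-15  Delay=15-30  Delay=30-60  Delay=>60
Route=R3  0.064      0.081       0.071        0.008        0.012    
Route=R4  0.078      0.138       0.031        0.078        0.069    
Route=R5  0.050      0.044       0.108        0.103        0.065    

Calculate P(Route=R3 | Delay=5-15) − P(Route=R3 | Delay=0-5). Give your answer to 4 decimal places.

P(Delay=5-15) = 0.081 + 0.138 + 0.044 = 0.263; P(Route=R3 | Delay=5-15) = 0.081/0.263 = 0.30798.
P(Delay=0-5) = 0.064 + 0.078 + 0.050 = 0.192; P(Route=R3 | Delay=0-5) = 0.064/0.192 = 0.33333.
Difference = -0.0253.

-0.0253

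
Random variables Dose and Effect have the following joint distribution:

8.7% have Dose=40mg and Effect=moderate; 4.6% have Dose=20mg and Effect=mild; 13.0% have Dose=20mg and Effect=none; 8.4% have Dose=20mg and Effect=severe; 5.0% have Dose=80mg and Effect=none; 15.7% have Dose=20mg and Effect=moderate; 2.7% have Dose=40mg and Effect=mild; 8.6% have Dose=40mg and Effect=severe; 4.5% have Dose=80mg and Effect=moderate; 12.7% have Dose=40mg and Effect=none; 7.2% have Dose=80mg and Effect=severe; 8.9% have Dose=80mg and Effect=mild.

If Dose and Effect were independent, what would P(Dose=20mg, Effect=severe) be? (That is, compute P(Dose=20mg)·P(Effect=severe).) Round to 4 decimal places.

P(Dose=20mg) = 0.130 + 0.046 + 0.157 + 0.084 = 0.417.
P(Effect=severe) = 0.084 + 0.086 + 0.072 = 0.242.
Product: 0.417 × 0.242 = 0.1009.

0.1009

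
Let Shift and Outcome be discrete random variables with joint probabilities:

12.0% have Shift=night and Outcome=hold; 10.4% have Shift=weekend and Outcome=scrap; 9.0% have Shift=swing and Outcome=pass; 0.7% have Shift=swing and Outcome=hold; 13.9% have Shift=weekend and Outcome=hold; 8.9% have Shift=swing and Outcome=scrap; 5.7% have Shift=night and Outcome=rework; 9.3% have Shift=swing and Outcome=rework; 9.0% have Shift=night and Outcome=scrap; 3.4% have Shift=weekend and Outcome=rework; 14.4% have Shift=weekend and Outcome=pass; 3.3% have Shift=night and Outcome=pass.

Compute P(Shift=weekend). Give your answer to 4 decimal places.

P(Shift=weekend) = 0.144 + 0.034 + 0.104 + 0.139 = 0.421.

0.4210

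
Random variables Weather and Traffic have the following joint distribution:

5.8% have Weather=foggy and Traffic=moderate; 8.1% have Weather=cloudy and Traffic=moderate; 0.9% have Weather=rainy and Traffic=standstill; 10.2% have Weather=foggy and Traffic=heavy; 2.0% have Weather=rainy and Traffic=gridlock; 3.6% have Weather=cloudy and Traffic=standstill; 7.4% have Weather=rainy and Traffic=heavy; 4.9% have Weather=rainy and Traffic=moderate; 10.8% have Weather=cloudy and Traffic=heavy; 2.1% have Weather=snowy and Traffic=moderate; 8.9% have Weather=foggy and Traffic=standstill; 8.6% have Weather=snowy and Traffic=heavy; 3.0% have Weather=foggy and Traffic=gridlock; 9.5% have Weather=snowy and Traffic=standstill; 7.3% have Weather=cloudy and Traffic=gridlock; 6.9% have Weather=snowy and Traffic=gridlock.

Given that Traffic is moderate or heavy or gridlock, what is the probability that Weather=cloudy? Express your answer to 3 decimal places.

0.340

P(Traffic=moderate) = 0.081 + 0.049 + 0.021 + 0.058 = 0.209.
P(Traffic=heavy) = 0.108 + 0.074 + 0.086 + 0.102 = 0.370.
P(Traffic=gridlock) = 0.073 + 0.020 + 0.069 + 0.030 = 0.192.
P(Traffic ∈ {moderate, heavy, gridlock}) = 0.209 + 0.370 + 0.192 = 0.771; P(Weather=cloudy, Traffic ∈ {moderate, heavy, gridlock}) = 0.081 + 0.108 + 0.073 = 0.262.
P(Weather=cloudy | Traffic ∈ {moderate, heavy, gridlock}) = 0.262/0.771 = 0.340.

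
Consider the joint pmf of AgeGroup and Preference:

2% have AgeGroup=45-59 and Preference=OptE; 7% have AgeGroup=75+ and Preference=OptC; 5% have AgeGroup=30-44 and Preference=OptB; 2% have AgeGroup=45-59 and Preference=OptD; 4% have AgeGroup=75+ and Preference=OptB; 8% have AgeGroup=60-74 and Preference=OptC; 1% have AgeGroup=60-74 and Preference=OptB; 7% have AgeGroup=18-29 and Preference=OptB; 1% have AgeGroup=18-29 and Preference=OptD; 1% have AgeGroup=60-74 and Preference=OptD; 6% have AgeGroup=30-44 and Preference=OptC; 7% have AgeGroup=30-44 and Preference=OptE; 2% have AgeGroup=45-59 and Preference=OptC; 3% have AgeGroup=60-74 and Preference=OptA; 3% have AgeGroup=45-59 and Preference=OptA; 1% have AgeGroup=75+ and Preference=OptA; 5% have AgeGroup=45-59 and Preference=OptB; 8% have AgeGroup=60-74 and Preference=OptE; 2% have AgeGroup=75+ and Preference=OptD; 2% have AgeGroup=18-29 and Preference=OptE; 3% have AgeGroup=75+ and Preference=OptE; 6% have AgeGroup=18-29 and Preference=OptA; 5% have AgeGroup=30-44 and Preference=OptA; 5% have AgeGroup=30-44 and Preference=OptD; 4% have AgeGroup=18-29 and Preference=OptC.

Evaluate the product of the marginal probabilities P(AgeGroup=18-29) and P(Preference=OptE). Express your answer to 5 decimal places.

0.04400

P(AgeGroup=18-29) = 0.06 + 0.07 + 0.04 + 0.01 + 0.02 = 0.20.
P(Preference=OptE) = 0.02 + 0.07 + 0.02 + 0.08 + 0.03 = 0.22.
Product: 0.20 × 0.22 = 0.04400.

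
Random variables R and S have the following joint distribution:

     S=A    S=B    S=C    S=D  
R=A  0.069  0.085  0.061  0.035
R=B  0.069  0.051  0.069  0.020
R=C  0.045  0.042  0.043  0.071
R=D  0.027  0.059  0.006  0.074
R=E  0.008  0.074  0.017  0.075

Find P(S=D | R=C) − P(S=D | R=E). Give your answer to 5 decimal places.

P(R=C) = 0.045 + 0.042 + 0.043 + 0.071 = 0.201; P(S=D | R=C) = 0.071/0.201 = 0.353234.
P(R=E) = 0.008 + 0.074 + 0.017 + 0.075 = 0.174; P(S=D | R=E) = 0.075/0.174 = 0.431034.
Difference = -0.07780.

-0.07780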